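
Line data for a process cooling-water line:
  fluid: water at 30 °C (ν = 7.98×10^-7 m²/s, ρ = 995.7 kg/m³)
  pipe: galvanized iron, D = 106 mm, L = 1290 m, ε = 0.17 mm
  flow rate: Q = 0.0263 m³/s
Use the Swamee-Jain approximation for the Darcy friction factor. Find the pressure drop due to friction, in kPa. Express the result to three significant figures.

Δp ≈ 1230 kPa

V = 4Q/(πD²) = 4·0.0263/(π·0.106²) = 2.980 m/s
Re = VD/ν = 2.980·0.106/7.98×10^-7 = 3.96×10^5 → turbulent
ε/D = 0.17/106 = 0.00160
Swamee-Jain: f = 0.02277
h_f = f(L/D)V²/(2g) = 0.02277·(1290/0.106)·2.980²/(2·9.81) = 125.5 m
Δp = ρg·h_f = 995.7·9.81·125.5 = 1225 kPa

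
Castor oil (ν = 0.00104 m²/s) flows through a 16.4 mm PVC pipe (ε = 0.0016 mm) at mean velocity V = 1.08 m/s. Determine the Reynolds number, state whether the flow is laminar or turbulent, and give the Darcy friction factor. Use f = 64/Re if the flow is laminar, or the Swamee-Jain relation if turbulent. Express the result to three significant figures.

Re = VD/ν = 1.080·0.0164/0.00104 = 17.0
Re < 2300 → laminar → f = 64/Re = 3.758

Re ≈ 17.0; laminar; f = 64/Re ≈ 3.76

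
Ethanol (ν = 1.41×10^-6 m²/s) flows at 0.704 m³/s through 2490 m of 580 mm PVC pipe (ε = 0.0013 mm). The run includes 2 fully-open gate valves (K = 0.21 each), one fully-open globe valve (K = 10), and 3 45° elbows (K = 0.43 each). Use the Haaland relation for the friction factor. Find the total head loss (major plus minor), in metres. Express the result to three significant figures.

V = 4Q/(πD²) = 2.665 m/s; V²/2g = 0.3619 m
Re = 1.10×10^6, ε/D = 2.24×10^-6 → f = 0.01145 (Haaland)
Major: h_f = f(L/D)·V²/2g = 0.01145·4293·0.3619 = 17.78 m
Minor: ΣK = 11.7; h_m = ΣK·V²/2g = 4.238 m
Total H_L = 17.78 + 4.238 = 22.02 m

H_L ≈ 22.0 m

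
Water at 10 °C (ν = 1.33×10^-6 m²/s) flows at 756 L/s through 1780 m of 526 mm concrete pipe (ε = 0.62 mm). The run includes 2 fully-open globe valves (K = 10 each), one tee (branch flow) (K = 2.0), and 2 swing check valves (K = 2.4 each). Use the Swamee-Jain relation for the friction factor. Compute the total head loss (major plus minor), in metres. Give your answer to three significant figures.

V = 4Q/(πD²) = 3.479 m/s; V²/2g = 0.6169 m
Re = 1.38×10^6, ε/D = 0.00118 → f = 0.02071 (Swamee-Jain)
Major: h_f = f(L/D)·V²/2g = 0.02071·3384·0.6169 = 43.24 m
Minor: ΣK = 26.8; h_m = ΣK·V²/2g = 16.53 m
Total H_L = 43.24 + 16.53 = 59.78 m

H_L ≈ 59.8 m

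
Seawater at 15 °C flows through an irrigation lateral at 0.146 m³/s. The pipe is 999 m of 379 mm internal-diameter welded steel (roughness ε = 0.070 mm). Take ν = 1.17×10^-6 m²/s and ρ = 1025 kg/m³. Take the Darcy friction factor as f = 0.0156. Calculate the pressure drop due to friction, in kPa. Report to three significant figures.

Δp ≈ 35.3 kPa

V = 4Q/(πD²) = 4·0.146/(π·0.379²) = 1.294 m/s
h_f = f(L/D)V²/(2g) = 0.01560·(999/0.379)·1.294²/(2·9.81) = 3.510 m
Δp = ρg·h_f = 1025·9.81·3.510 = 35.30 kPa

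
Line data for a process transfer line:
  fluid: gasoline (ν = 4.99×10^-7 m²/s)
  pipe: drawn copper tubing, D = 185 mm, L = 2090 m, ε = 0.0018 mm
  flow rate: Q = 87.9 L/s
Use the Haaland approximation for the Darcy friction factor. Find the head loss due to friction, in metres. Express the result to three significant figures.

V = 4Q/(πD²) = 4·0.0879/(π·0.185²) = 3.270 m/s
Re = VD/ν = 3.270·0.185/4.99×10^-7 = 1.21×10^6 → turbulent
ε/D = 0.0018/185 = 9.73×10^-6
Haaland: f = 0.01142
h_f = f(L/D)V²/(2g) = 0.01142·(2090/0.185)·3.270²/(2·9.81) = 70.32 m

h_f ≈ 70.3 m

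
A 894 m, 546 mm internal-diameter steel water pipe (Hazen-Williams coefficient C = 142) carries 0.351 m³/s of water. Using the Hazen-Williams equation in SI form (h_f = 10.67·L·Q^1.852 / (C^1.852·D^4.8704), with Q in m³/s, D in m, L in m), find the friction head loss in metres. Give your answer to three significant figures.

h_f ≈ 2.70 m

h_f = 10.67·894·0.351^1.852 / (142^1.852·0.546^4.8704) = 2.700 m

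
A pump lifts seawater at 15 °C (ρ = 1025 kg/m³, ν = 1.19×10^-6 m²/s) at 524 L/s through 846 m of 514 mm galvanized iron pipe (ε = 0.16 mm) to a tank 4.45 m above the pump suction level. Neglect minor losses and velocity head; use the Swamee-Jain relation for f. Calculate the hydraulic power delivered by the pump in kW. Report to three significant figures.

V = 4Q/(πD²) = 2.525 m/s; Re = 1.09×10^6; ε/D = 3.11×10^-4; f = 0.01580
h_f = f(L/D)V²/2g = 8.453 m
Total head H = z + h_f = 4.45 + 8.453 = 12.90 m
P_hyd = ρgQH = 1025·9.81·0.524·12.90 = 67.99 kW

P_hyd ≈ 68.0 kW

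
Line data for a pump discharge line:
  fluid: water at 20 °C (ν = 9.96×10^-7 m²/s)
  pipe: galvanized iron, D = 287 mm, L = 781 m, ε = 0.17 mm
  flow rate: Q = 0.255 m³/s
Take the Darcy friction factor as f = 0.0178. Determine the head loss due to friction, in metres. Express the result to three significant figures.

V = 4Q/(πD²) = 4·0.255/(π·0.287²) = 3.942 m/s
h_f = f(L/D)V²/(2g) = 0.01780·(781/0.287)·3.942²/(2·9.81) = 38.36 m

h_f ≈ 38.4 m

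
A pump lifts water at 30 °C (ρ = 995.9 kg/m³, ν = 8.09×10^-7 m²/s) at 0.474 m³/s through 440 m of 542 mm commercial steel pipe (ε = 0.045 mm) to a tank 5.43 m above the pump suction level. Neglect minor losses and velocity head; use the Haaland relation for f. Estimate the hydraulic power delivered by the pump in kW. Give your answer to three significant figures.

P_hyd ≈ 35.4 kW

V = 4Q/(πD²) = 2.054 m/s; Re = 1.38×10^6; ε/D = 8.30×10^-5; f = 0.01273
h_f = f(L/D)V²/2g = 2.223 m
Total head H = z + h_f = 5.43 + 2.223 = 7.653 m
P_hyd = ρgQH = 995.9·9.81·0.474·7.653 = 35.44 kW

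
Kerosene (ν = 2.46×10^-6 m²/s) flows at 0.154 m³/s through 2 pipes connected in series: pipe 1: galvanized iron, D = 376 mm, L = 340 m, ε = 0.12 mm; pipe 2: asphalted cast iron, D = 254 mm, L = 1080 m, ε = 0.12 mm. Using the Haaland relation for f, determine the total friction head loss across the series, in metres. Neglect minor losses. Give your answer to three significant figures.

Pipe 1: V = 1.387 m/s, Re = 2.12×10^5, ε/D = 3.19×10^-4, f = 0.01751, h_1 = f(L/D)V²/2g = 1.553 m
Pipe 2: V = 3.039 m/s, Re = 3.14×10^5, ε/D = 4.72×10^-4, f = 0.01786, h_2 = f(L/D)V²/2g = 35.75 m
Series → Q common, losses add: H = Σh = 37.30 m

H ≈ 37.3 m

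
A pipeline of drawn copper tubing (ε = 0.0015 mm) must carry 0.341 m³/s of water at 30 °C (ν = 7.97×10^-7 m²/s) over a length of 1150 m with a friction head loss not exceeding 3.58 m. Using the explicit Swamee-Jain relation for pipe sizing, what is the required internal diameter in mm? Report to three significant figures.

Swamee-Jain (Type III): D = 0.66·[ε^1.25·(LQ²/(gh_f))^4.75 + ν·Q^9.4·(L/(gh_f))^5.2]^0.04
LQ²/(gh_f) = 3.808; L/(gh_f) = 32.75
Term 1 = ε^1.25·(…)^4.75 = 3.01×10^-5; Term 2 = ν·Q^9.4·(…)^5.2 = 0.00244
D = 0.66·(3.01×10^-5 + 0.00244)^0.04 = 0.5191 m = 519 mm
Check: V = 1.61 m/s, Re = 1.05×10^6, f = 0.01159, h_f = 3.40 m ≈ 3.58 m ✓

D ≈ 519 mm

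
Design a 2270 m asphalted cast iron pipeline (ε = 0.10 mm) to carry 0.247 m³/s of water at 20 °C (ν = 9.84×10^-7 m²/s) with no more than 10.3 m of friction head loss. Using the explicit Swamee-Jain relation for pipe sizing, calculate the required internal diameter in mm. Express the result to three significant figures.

Swamee-Jain (Type III): D = 0.66·[ε^1.25·(LQ²/(gh_f))^4.75 + ν·Q^9.4·(L/(gh_f))^5.2]^0.04
LQ²/(gh_f) = 1.371; L/(gh_f) = 22.47
Term 1 = ε^1.25·(…)^4.75 = 4.47×10^-5; Term 2 = ν·Q^9.4·(…)^5.2 = 2.05×10^-5
D = 0.66·(4.47×10^-5 + 2.05×10^-5)^0.04 = 0.4489 m = 449 mm
Check: V = 1.56 m/s, Re = 7.12×10^5, f = 0.01532, h_f = 9.62 m ≈ 10.3 m ✓

D ≈ 449 mm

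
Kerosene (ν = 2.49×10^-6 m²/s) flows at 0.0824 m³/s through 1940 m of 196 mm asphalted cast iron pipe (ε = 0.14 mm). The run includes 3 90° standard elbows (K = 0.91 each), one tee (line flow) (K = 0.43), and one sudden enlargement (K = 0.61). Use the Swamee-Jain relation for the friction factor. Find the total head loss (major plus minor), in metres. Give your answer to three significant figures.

H_L ≈ 76.2 m

V = 4Q/(πD²) = 2.731 m/s; V²/2g = 0.3801 m
Re = 2.15×10^5, ε/D = 7.14×10^-4 → f = 0.01988 (Swamee-Jain)
Major: h_f = f(L/D)·V²/2g = 0.01988·9898·0.3801 = 74.79 m
Minor: ΣK = 3.77; h_m = ΣK·V²/2g = 1.433 m
Total H_L = 74.79 + 1.433 = 76.23 m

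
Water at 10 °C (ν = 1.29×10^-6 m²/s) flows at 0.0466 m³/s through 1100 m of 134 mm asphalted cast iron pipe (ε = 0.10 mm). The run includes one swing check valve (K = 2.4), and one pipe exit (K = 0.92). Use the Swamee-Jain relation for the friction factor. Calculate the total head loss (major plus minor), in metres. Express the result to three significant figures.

H_L ≈ 90.8 m

V = 4Q/(πD²) = 3.304 m/s; V²/2g = 0.5565 m
Re = 3.43×10^5, ε/D = 7.46×10^-4 → f = 0.01948 (Swamee-Jain)
Major: h_f = f(L/D)·V²/2g = 0.01948·8209·0.5565 = 88.99 m
Minor: ΣK = 3.32; h_m = ΣK·V²/2g = 1.848 m
Total H_L = 88.99 + 1.848 = 90.84 m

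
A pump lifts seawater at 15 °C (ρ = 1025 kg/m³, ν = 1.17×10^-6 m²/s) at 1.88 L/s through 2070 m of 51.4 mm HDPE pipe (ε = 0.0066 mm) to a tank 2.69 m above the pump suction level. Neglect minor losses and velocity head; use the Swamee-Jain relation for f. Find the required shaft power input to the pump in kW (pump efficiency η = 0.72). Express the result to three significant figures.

V = 4Q/(πD²) = 0.9060 m/s; Re = 3.98×10^4; ε/D = 1.28×10^-4; f = 0.02233
h_f = f(L/D)V²/2g = 37.62 m
Total head H = z + h_f = 2.69 + 37.62 = 40.31 m
P_hyd = ρgQH = 1025·9.81·0.00188·40.31 = 0.7620 kW
P_shaft = P_hyd/η = 0.7620/0.72 = 1.058 kW

P_shaft ≈ 1.06 kW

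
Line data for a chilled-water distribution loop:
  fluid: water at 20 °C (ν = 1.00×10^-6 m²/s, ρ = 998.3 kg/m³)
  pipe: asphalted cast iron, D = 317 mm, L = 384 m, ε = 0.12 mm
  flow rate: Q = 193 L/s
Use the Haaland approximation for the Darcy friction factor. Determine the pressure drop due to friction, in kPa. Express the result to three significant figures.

V = 4Q/(πD²) = 4·0.193/(π·0.317²) = 2.445 m/s
Re = VD/ν = 2.445·0.317/1.00×10^-6 = 7.75×10^5 → turbulent
ε/D = 0.12/317 = 3.79×10^-4
Haaland: f = 0.01642
h_f = f(L/D)V²/(2g) = 0.01642·(384/0.317)·2.445²/(2·9.81) = 6.061 m
Δp = ρg·h_f = 998.3·9.81·6.061 = 59.36 kPa

Δp ≈ 59.4 kPa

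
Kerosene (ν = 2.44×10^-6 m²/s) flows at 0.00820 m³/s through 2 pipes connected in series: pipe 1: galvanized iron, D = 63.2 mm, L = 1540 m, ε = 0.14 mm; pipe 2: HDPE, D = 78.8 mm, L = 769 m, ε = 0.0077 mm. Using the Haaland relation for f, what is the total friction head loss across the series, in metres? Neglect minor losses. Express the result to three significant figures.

Pipe 1: V = 2.614 m/s, Re = 6.77×10^4, ε/D = 0.00222, f = 0.02615, h_1 = f(L/D)V²/2g = 221.9 m
Pipe 2: V = 1.681 m/s, Re = 5.43×10^4, ε/D = 9.77×10^-5, f = 0.02062, h_2 = f(L/D)V²/2g = 29.00 m
Series → Q common, losses add: H = Σh = 250.9 m

H ≈ 251 m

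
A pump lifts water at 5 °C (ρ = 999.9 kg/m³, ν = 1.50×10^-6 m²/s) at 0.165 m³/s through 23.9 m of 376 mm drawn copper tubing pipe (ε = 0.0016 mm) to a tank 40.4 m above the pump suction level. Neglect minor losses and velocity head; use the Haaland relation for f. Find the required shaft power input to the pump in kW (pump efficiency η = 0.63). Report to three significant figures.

V = 4Q/(πD²) = 1.486 m/s; Re = 3.72×10^5; ε/D = 4.26×10^-6; f = 0.01382
h_f = f(L/D)V²/2g = 0.09885 m
Total head H = z + h_f = 40.4 + 0.09885 = 40.50 m
P_hyd = ρgQH = 999.9·9.81·0.165·40.50 = 65.55 kW
P_shaft = P_hyd/η = 65.55/0.63 = 104.0 kW

P_shaft ≈ 104 kW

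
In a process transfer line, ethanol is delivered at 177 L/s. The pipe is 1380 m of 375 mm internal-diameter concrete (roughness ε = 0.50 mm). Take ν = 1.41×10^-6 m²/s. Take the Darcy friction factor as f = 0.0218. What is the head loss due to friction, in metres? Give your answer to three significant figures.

V = 4Q/(πD²) = 4·0.177/(π·0.375²) = 1.603 m/s
h_f = f(L/D)V²/(2g) = 0.02180·(1380/0.375)·1.603²/(2·9.81) = 10.50 m

h_f ≈ 10.5 m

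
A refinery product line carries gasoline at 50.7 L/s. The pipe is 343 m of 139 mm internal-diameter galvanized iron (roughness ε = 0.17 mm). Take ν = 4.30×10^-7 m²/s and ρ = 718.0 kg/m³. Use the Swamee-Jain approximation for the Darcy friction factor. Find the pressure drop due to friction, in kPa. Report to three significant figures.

Δp ≈ 207 kPa

V = 4Q/(πD²) = 4·0.0507/(π·0.139²) = 3.341 m/s
Re = VD/ν = 3.341·0.139/4.30×10^-7 = 1.08×10^6 → turbulent
ε/D = 0.17/139 = 0.00122
Swamee-Jain: f = 0.02096
h_f = f(L/D)V²/(2g) = 0.02096·(343/0.139)·3.341²/(2·9.81) = 29.43 m
Δp = ρg·h_f = 718.0·9.81·29.43 = 207.3 kPa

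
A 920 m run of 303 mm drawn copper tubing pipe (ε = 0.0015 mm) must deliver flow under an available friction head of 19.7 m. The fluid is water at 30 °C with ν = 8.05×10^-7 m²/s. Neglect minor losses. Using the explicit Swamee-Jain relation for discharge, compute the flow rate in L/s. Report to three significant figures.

Q ≈ 242 L/s

Swamee-Jain (Type II): Q = -0.965·√(gD⁵h_f/L)·ln[ε/(3.7D) + √(3.17ν²L/(gD³h_f))]
√(gD⁵h_f/L) = √(9.81·0.303⁵·19.7/920) = 0.02316
ε/(3.7D) = 1.34×10^-6; √(3.17ν²L/(gD³h_f)) = 1.87×10^-5
Q = -0.965·0.02316·ln(2.009×10^-5) = 0.2417 m³/s
Check: V = 3.35 m/s, Re = 1.26×10^6, f = 0.01131, h_f = 19.7 m ≈ 19.7 m ✓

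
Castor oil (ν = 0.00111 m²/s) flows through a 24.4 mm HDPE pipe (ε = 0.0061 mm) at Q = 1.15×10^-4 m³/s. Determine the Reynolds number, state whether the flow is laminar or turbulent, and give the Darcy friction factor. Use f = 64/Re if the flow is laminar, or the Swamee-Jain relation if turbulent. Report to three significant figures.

V = 4Q/(πD²) = 0.2459 m/s
Re = VD/ν = 0.2459·0.0244/0.00111 = 5.41
Re < 2300 → laminar → f = 64/Re = 11.84

Re ≈ 5.41; laminar; f = 64/Re ≈ 11.8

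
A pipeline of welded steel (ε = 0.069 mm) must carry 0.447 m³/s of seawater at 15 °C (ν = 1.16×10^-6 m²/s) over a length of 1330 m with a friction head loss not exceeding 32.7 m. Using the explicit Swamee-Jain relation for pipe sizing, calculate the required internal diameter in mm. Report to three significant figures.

Swamee-Jain (Type III): D = 0.66·[ε^1.25·(LQ²/(gh_f))^4.75 + ν·Q^9.4·(L/(gh_f))^5.2]^0.04
LQ²/(gh_f) = 0.8284; L/(gh_f) = 4.146
Term 1 = ε^1.25·(…)^4.75 = 2.57×10^-6; Term 2 = ν·Q^9.4·(…)^5.2 = 9.75×10^-7
D = 0.66·(2.57×10^-6 + 9.75×10^-7)^0.04 = 0.3995 m = 400 mm
Check: V = 3.57 m/s, Re = 1.23×10^6, f = 0.01429, h_f = 30.8 m ≈ 32.7 m ✓

D ≈ 400 mm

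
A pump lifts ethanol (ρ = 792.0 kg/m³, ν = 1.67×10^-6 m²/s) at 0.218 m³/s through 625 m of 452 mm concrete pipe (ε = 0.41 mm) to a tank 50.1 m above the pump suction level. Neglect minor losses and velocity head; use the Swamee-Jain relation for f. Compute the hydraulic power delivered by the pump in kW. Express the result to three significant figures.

V = 4Q/(πD²) = 1.359 m/s; Re = 3.68×10^5; ε/D = 9.07×10^-4; f = 0.02017
h_f = f(L/D)V²/2g = 2.623 m
Total head H = z + h_f = 50.1 + 2.623 = 52.72 m
P_hyd = ρgQH = 792.0·9.81·0.218·52.72 = 89.30 kW

P_hyd ≈ 89.3 kW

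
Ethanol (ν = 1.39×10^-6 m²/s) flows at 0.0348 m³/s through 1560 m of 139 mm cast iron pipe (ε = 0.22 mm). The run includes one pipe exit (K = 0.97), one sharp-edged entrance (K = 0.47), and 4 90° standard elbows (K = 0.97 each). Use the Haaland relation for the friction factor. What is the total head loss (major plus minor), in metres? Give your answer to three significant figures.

V = 4Q/(πD²) = 2.293 m/s; V²/2g = 0.2681 m
Re = 2.29×10^5, ε/D = 0.00158 → f = 0.02288 (Haaland)
Major: h_f = f(L/D)·V²/2g = 0.02288·11223·0.2681 = 68.82 m
Minor: ΣK = 5.32; h_m = ΣK·V²/2g = 1.426 m
Total H_L = 68.82 + 1.426 = 70.25 m

H_L ≈ 70.3 m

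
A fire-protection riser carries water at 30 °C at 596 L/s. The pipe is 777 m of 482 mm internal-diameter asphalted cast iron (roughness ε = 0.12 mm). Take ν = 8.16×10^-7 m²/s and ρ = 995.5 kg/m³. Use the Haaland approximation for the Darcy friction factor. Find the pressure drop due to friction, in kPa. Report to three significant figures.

V = 4Q/(πD²) = 4·0.596/(π·0.482²) = 3.266 m/s
Re = VD/ν = 3.266·0.482/8.16×10^-7 = 1.93×10^6 → turbulent
ε/D = 0.12/482 = 2.49×10^-4
Haaland: f = 0.01478
h_f = f(L/D)V²/(2g) = 0.01478·(777/0.482)·3.266²/(2·9.81) = 12.96 m
Δp = ρg·h_f = 995.5·9.81·12.96 = 126.6 kPa

Δp ≈ 127 kPa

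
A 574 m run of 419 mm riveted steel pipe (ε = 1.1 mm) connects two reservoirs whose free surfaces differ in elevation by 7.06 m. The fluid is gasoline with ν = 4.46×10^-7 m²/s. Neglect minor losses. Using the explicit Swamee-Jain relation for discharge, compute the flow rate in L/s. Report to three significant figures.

Q ≈ 276 L/s

Swamee-Jain (Type II): Q = -0.965·√(gD⁵h_f/L)·ln[ε/(3.7D) + √(3.17ν²L/(gD³h_f))]
√(gD⁵h_f/L) = √(9.81·0.419⁵·7.06/574) = 0.03947
ε/(3.7D) = 7.10×10^-4; √(3.17ν²L/(gD³h_f)) = 8.43×10^-6
Q = -0.965·0.03947·ln(7.180×10^-4) = 0.2758 m³/s
Check: V = 2.00 m/s, Re = 1.88×10^6, f = 0.02534, h_f = 7.08 m ≈ 7.06 m ✓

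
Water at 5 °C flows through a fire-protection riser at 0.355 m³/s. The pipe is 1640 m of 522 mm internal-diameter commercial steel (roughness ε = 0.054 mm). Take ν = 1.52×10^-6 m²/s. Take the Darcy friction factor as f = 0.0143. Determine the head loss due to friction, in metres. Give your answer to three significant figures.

h_f ≈ 6.30 m

V = 4Q/(πD²) = 4·0.355/(π·0.522²) = 1.659 m/s
h_f = f(L/D)V²/(2g) = 0.01430·(1640/0.522)·1.659²/(2·9.81) = 6.301 m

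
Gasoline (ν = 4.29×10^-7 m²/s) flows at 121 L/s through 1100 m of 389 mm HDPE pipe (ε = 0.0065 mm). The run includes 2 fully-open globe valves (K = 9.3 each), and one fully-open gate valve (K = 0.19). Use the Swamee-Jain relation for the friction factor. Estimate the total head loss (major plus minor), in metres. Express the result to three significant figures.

H_L ≈ 2.81 m

V = 4Q/(πD²) = 1.018 m/s; V²/2g = 0.05283 m
Re = 9.23×10^5, ε/D = 1.67×10^-5 → f = 0.01215 (Swamee-Jain)
Major: h_f = f(L/D)·V²/2g = 0.01215·2828·0.05283 = 1.815 m
Minor: ΣK = 18.8; h_m = ΣK·V²/2g = 0.9927 m
Total H_L = 1.815 + 0.9927 = 2.808 m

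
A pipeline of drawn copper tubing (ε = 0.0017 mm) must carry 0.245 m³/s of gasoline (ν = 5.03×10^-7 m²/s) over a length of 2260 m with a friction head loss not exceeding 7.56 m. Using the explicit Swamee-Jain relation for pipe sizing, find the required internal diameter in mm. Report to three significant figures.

Swamee-Jain (Type III): D = 0.66·[ε^1.25·(LQ²/(gh_f))^4.75 + ν·Q^9.4·(L/(gh_f))^5.2]^0.04
LQ²/(gh_f) = 1.829; L/(gh_f) = 30.47
Term 1 = ε^1.25·(…)^4.75 = 1.08×10^-6; Term 2 = ν·Q^9.4·(…)^5.2 = 4.74×10^-5
D = 0.66·(1.08×10^-6 + 4.74×10^-5)^0.04 = 0.4436 m = 444 mm
Check: V = 1.59 m/s, Re = 1.40×10^6, f = 0.01110, h_f = 7.24 m ≈ 7.56 m ✓

D ≈ 444 mm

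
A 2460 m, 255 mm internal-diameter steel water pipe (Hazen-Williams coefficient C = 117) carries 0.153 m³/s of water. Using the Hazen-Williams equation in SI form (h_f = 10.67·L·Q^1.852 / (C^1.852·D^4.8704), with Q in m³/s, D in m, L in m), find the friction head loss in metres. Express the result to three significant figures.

h_f ≈ 93.2 m

h_f = 10.67·2460·0.153^1.852 / (117^1.852·0.255^4.8704) = 93.17 m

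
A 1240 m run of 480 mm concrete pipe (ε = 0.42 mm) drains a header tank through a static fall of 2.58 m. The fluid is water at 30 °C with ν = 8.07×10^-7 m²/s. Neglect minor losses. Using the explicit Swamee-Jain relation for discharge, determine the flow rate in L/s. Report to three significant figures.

Swamee-Jain (Type II): Q = -0.965·√(gD⁵h_f/L)·ln[ε/(3.7D) + √(3.17ν²L/(gD³h_f))]
√(gD⁵h_f/L) = √(9.81·0.480⁵·2.58/1240) = 0.02281
ε/(3.7D) = 2.36×10^-4; √(3.17ν²L/(gD³h_f)) = 3.02×10^-5
Q = -0.965·0.02281·ln(2.667×10^-4) = 0.1811 m³/s
Check: V = 1.00 m/s, Re = 5.95×10^5, f = 0.01968, h_f = 2.60 m ≈ 2.58 m ✓

Q ≈ 181 L/s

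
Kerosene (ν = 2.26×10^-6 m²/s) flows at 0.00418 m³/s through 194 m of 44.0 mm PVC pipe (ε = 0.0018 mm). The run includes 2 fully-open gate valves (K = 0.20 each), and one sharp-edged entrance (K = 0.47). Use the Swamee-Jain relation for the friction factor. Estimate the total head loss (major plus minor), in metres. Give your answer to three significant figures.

H_L ≈ 35.4 m

V = 4Q/(πD²) = 2.749 m/s; V²/2g = 0.3852 m
Re = 5.35×10^4, ε/D = 4.09×10^-5 → f = 0.02062 (Swamee-Jain)
Major: h_f = f(L/D)·V²/2g = 0.02062·4409·0.3852 = 35.02 m
Minor: ΣK = 0.870; h_m = ΣK·V²/2g = 0.3351 m
Total H_L = 35.02 + 0.3351 = 35.35 m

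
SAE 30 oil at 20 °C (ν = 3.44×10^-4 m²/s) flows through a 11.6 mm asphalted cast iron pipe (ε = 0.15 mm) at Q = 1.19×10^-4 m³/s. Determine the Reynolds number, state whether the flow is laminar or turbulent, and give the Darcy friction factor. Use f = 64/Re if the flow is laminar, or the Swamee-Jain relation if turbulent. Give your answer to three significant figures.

V = 4Q/(πD²) = 1.126 m/s
Re = VD/ν = 1.126·0.0116/3.44×10^-4 = 38.0
Re < 2300 → laminar → f = 64/Re = 1.686

Re ≈ 38.0; laminar; f = 64/Re ≈ 1.69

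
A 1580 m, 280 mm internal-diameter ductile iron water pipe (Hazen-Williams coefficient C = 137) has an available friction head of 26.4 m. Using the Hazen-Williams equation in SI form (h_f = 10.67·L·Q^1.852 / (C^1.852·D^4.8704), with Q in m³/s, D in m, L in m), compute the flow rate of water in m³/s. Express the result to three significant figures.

Rearranging: Q = [h_f·C^1.852·D^4.8704 / (10.67·L)]^(1/1.852)
Q = [26.4·137^1.852·0.280^4.8704 / (10.67·1580)]^0.540 = 0.1473 m³/s

Q ≈ 0.147 m³/s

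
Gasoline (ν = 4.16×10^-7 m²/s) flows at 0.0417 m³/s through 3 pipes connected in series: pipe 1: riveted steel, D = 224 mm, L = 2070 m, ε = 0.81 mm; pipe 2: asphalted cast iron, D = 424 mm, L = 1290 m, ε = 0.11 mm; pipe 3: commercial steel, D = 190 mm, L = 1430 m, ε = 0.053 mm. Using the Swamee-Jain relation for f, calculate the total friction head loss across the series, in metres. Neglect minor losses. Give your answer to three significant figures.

Pipe 1: V = 1.058 m/s, Re = 5.70×10^5, ε/D = 0.00362, f = 0.02790, h_1 = f(L/D)V²/2g = 14.71 m
Pipe 2: V = 0.2953 m/s, Re = 3.01×10^5, ε/D = 2.59×10^-4, f = 0.01676, h_2 = f(L/D)V²/2g = 0.2267 m
Pipe 3: V = 1.471 m/s, Re = 6.72×10^5, ε/D = 2.79×10^-4, f = 0.01589, h_3 = f(L/D)V²/2g = 13.19 m
Series → Q common, losses add: H = Σh = 28.13 m

H ≈ 28.1 m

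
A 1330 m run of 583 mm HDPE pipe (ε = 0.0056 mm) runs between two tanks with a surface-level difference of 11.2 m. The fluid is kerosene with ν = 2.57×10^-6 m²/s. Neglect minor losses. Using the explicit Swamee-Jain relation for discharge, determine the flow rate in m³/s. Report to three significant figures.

Swamee-Jain (Type II): Q = -0.965·√(gD⁵h_f/L)·ln[ε/(3.7D) + √(3.17ν²L/(gD³h_f))]
√(gD⁵h_f/L) = √(9.81·0.583⁵·11.2/1330) = 0.07459
ε/(3.7D) = 2.60×10^-6; √(3.17ν²L/(gD³h_f)) = 3.58×10^-5
Q = -0.965·0.07459·ln(3.836×10^-5) = 0.7319 m³/s
Check: V = 2.74 m/s, Re = 6.22×10^5, f = 0.01277, h_f = 11.2 m ≈ 11.2 m ✓

Q ≈ 0.732 m³/s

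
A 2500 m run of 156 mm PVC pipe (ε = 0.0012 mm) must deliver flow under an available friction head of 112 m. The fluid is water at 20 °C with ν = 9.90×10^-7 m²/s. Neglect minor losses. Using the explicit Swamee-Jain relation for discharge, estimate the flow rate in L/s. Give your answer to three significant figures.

Q ≈ 61.5 L/s

Swamee-Jain (Type II): Q = -0.965·√(gD⁵h_f/L)·ln[ε/(3.7D) + √(3.17ν²L/(gD³h_f))]
√(gD⁵h_f/L) = √(9.81·0.156⁵·112/2500) = 0.006372
ε/(3.7D) = 2.08×10^-6; √(3.17ν²L/(gD³h_f)) = 4.32×10^-5
Q = -0.965·0.006372·ln(4.523×10^-5) = 0.06151 m³/s
Check: V = 3.22 m/s, Re = 5.07×10^5, f = 0.01318, h_f = 112 m ≈ 112 m ✓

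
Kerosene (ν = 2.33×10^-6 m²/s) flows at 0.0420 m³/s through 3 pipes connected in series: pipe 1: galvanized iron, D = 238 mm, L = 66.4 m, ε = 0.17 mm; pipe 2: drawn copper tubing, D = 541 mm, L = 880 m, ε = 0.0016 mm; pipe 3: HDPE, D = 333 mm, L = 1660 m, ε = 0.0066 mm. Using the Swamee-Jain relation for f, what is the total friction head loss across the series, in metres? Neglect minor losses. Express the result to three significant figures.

Pipe 1: V = 0.9441 m/s, Re = 9.64×10^4, ε/D = 7.14×10^-4, f = 0.02138, h_1 = f(L/D)V²/2g = 0.2710 m
Pipe 2: V = 0.1827 m/s, Re = 4.24×10^4, ε/D = 2.96×10^-6, f = 0.02156, h_2 = f(L/D)V²/2g = 0.05968 m
Pipe 3: V = 0.4822 m/s, Re = 6.89×10^4, ε/D = 1.98×10^-5, f = 0.01944, h_3 = f(L/D)V²/2g = 1.148 m
Series → Q common, losses add: H = Σh = 1.479 m

H ≈ 1.48 m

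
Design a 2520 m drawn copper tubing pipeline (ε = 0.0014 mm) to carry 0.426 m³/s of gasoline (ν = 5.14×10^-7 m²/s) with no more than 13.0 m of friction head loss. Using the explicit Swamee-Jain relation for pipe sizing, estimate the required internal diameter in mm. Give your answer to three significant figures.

Swamee-Jain (Type III): D = 0.66·[ε^1.25·(LQ²/(gh_f))^4.75 + ν·Q^9.4·(L/(gh_f))^5.2]^0.04
LQ²/(gh_f) = 3.586; L/(gh_f) = 19.76
Term 1 = ε^1.25·(…)^4.75 = 2.08×10^-5; Term 2 = ν·Q^9.4·(…)^5.2 = 9.24×10^-4
D = 0.66·(2.08×10^-5 + 9.24×10^-4)^0.04 = 0.4995 m = 500 mm
Check: V = 2.17 m/s, Re = 2.11×10^6, f = 0.01039, h_f = 12.6 m ≈ 13.0 m ✓

D ≈ 500 mm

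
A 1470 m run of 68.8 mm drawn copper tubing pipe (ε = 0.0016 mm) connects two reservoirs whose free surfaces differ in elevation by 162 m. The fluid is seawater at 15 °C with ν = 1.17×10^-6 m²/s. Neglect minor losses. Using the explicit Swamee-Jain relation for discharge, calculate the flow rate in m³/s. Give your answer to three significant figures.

Q ≈ 0.0113 m³/s

Swamee-Jain (Type II): Q = -0.965·√(gD⁵h_f/L)·ln[ε/(3.7D) + √(3.17ν²L/(gD³h_f))]
√(gD⁵h_f/L) = √(9.81·0.0688⁵·162/1470) = 0.001291
ε/(3.7D) = 6.29×10^-6; √(3.17ν²L/(gD³h_f)) = 1.11×10^-4
Q = -0.965·0.001291·ln(1.173×10^-4) = 0.01127 m³/s
Check: V = 3.03 m/s, Re = 1.78×10^5, f = 0.01608, h_f = 161 m ≈ 162 m ✓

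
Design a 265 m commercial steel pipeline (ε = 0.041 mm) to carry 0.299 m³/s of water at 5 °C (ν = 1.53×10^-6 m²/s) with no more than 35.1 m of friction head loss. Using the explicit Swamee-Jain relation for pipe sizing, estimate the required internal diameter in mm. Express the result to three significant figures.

Swamee-Jain (Type III): D = 0.66·[ε^1.25·(LQ²/(gh_f))^4.75 + ν·Q^9.4·(L/(gh_f))^5.2]^0.04
LQ²/(gh_f) = 0.06880; L/(gh_f) = 0.7696
Term 1 = ε^1.25·(…)^4.75 = 9.88×10^-12; Term 2 = ν·Q^9.4·(…)^5.2 = 4.62×10^-12
D = 0.66·(9.88×10^-12 + 4.62×10^-12)^0.04 = 0.2432 m = 243 mm
Check: V = 6.44 m/s, Re = 1.02×10^6, f = 0.01439, h_f = 33.1 m ≈ 35.1 m ✓

D ≈ 243 mm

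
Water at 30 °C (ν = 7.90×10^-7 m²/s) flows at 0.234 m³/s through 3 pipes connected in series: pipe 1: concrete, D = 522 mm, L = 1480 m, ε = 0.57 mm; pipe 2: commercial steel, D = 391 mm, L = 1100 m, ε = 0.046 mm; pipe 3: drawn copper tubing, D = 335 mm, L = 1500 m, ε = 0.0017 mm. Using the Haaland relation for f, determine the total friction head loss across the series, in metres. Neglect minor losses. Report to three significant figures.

H ≈ 29.4 m

Pipe 1: V = 1.093 m/s, Re = 7.22×10^5, ε/D = 0.00109, f = 0.02045, h_1 = f(L/D)V²/2g = 3.533 m
Pipe 2: V = 1.949 m/s, Re = 9.65×10^5, ε/D = 1.18×10^-4, f = 0.01362, h_2 = f(L/D)V²/2g = 7.415 m
Pipe 3: V = 2.655 m/s, Re = 1.13×10^6, ε/D = 5.07×10^-6, f = 0.01145, h_3 = f(L/D)V²/2g = 18.42 m
Series → Q common, losses add: H = Σh = 29.37 m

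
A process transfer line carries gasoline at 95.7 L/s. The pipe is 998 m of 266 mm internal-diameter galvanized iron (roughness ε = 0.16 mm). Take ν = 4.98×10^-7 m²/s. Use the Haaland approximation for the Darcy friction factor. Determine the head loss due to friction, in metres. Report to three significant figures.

h_f ≈ 10.1 m

V = 4Q/(πD²) = 4·0.0957/(π·0.266²) = 1.722 m/s
Re = VD/ν = 1.722·0.266/4.98×10^-7 = 9.20×10^5 → turbulent
ε/D = 0.16/266 = 6.02×10^-4
Haaland: f = 0.01787
h_f = f(L/D)V²/(2g) = 0.01787·(998/0.266)·1.722²/(2·9.81) = 10.13 m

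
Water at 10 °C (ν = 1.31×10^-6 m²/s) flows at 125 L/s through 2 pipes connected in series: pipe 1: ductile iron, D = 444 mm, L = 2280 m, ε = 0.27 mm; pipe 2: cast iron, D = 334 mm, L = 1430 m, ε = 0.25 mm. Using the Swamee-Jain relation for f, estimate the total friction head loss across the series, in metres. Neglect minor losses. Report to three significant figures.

H ≈ 11.9 m

Pipe 1: V = 0.8073 m/s, Re = 2.74×10^5, ε/D = 6.08×10^-4, f = 0.01904, h_1 = f(L/D)V²/2g = 3.247 m
Pipe 2: V = 1.427 m/s, Re = 3.64×10^5, ε/D = 7.49×10^-4, f = 0.01943, h_2 = f(L/D)V²/2g = 8.632 m
Series → Q common, losses add: H = Σh = 11.88 m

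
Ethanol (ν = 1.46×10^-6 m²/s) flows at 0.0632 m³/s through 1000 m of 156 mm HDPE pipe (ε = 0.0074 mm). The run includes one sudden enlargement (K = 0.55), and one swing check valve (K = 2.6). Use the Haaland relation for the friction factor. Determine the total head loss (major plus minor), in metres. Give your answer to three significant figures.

V = 4Q/(πD²) = 3.307 m/s; V²/2g = 0.5573 m
Re = 3.53×10^5, ε/D = 4.74×10^-5 → f = 0.01437 (Haaland)
Major: h_f = f(L/D)·V²/2g = 0.01437·6410·0.5573 = 51.35 m
Minor: ΣK = 3.15; h_m = ΣK·V²/2g = 1.755 m
Total H_L = 51.35 + 1.755 = 53.10 m

H_L ≈ 53.1 m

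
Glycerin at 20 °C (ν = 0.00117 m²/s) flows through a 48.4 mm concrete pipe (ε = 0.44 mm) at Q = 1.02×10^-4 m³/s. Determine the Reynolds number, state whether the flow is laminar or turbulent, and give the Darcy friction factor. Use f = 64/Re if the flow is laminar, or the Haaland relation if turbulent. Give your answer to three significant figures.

Re ≈ 2.29; laminar; f = 64/Re ≈ 27.9

V = 4Q/(πD²) = 0.05544 m/s
Re = VD/ν = 0.05544·0.0484/0.00117 = 2.29
Re < 2300 → laminar → f = 64/Re = 27.91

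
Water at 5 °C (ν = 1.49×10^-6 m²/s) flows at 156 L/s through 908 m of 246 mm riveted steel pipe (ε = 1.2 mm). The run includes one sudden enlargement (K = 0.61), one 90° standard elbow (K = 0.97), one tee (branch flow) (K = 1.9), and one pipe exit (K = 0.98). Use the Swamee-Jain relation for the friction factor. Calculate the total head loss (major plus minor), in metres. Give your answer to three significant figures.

H_L ≈ 64.1 m

V = 4Q/(πD²) = 3.282 m/s; V²/2g = 0.5491 m
Re = 5.42×10^5, ε/D = 0.00488 → f = 0.03041 (Swamee-Jain)
Major: h_f = f(L/D)·V²/2g = 0.03041·3691·0.5491 = 61.64 m
Minor: ΣK = 4.46; h_m = ΣK·V²/2g = 2.449 m
Total H_L = 61.64 + 2.449 = 64.09 m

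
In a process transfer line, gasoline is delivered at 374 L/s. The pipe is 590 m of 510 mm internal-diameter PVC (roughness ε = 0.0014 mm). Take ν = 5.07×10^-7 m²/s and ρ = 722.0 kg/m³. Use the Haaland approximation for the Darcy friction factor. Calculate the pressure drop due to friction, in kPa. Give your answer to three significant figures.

Δp ≈ 14.8 kPa

V = 4Q/(πD²) = 4·0.374/(π·0.510²) = 1.831 m/s
Re = VD/ν = 1.831·0.510/5.07×10^-7 = 1.84×10^6 → turbulent
ε/D = 0.0014/510 = 2.75×10^-6
Haaland: f = 0.01055
h_f = f(L/D)V²/(2g) = 0.01055·(590/0.510)·1.831²/(2·9.81) = 2.085 m
Δp = ρg·h_f = 722.0·9.81·2.085 = 14.77 kPa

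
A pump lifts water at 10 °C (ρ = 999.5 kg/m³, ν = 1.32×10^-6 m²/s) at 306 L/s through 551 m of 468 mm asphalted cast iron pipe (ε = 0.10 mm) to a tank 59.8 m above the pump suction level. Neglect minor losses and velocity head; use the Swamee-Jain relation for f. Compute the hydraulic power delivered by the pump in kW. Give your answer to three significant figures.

V = 4Q/(πD²) = 1.779 m/s; Re = 6.31×10^5; ε/D = 2.14×10^-4; f = 0.01536
h_f = f(L/D)V²/2g = 2.916 m
Total head H = z + h_f = 59.8 + 2.916 = 62.72 m
P_hyd = ρgQH = 999.5·9.81·0.306·62.72 = 188.2 kW

P_hyd ≈ 188 kW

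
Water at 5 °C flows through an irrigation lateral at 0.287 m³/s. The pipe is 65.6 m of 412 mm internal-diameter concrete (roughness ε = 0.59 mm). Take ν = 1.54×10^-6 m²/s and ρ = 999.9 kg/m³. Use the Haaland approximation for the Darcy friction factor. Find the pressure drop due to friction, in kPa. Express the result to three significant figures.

V = 4Q/(πD²) = 4·0.287/(π·0.412²) = 2.153 m/s
Re = VD/ν = 2.153·0.412/1.54×10^-6 = 5.76×10^5 → turbulent
ε/D = 0.59/412 = 0.00143
Haaland: f = 0.02187
h_f = f(L/D)V²/(2g) = 0.02187·(65.6/0.412)·2.153²/(2·9.81) = 0.8225 m
Δp = ρg·h_f = 999.9·9.81·0.8225 = 8.068 kPa

Δp ≈ 8.07 kPa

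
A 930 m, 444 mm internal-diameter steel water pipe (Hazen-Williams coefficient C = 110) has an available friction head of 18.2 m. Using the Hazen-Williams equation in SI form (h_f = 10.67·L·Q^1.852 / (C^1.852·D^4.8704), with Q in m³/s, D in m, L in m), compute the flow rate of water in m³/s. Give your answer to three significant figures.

Q ≈ 0.433 m³/s

Rearranging: Q = [h_f·C^1.852·D^4.8704 / (10.67·L)]^(1/1.852)
Q = [18.2·110^1.852·0.444^4.8704 / (10.67·930)]^0.540 = 0.4330 m³/s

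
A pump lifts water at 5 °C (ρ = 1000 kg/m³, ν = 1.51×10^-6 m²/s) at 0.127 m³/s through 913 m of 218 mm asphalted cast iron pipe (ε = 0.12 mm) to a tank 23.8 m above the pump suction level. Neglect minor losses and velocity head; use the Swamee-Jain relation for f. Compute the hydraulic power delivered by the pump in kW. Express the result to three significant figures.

P_hyd ≈ 85.4 kW

V = 4Q/(πD²) = 3.403 m/s; Re = 4.91×10^5; ε/D = 5.50×10^-4; f = 0.01810
h_f = f(L/D)V²/2g = 44.73 m
Total head H = z + h_f = 23.8 + 44.73 = 68.53 m
P_hyd = ρgQH = 1000·9.81·0.127·68.53 = 85.38 kW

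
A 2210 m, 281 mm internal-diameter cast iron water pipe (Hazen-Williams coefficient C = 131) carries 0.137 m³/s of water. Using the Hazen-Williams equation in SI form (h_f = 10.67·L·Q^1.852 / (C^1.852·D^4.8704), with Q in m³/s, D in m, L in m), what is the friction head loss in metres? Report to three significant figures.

h_f = 10.67·2210·0.137^1.852 / (131^1.852·0.281^4.8704) = 34.48 m

h_f ≈ 34.5 m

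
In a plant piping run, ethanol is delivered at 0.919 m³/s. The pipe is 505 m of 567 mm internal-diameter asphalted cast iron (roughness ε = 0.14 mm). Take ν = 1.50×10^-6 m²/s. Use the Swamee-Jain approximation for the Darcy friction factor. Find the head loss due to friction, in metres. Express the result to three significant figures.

V = 4Q/(πD²) = 4·0.919/(π·0.567²) = 3.640 m/s
Re = VD/ν = 3.640·0.567/1.50×10^-6 = 1.38×10^6 → turbulent
ε/D = 0.14/567 = 2.47×10^-4
Swamee-Jain: f = 0.01505
h_f = f(L/D)V²/(2g) = 0.01505·(505/0.567)·3.640²/(2·9.81) = 9.048 m

h_f ≈ 9.05 m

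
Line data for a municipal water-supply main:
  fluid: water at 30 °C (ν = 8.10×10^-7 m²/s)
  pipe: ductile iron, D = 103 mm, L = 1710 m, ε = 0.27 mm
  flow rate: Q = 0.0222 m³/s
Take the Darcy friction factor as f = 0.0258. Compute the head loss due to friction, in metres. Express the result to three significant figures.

V = 4Q/(πD²) = 4·0.0222/(π·0.103²) = 2.664 m/s
h_f = f(L/D)V²/(2g) = 0.02580·(1710/0.103)·2.664²/(2·9.81) = 155.0 m

h_f ≈ 155 m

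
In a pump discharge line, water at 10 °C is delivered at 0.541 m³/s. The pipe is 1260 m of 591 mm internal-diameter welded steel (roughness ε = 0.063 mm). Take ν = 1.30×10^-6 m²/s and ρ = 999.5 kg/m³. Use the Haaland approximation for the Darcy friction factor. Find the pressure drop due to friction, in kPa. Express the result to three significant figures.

Δp ≈ 56.1 kPa

V = 4Q/(πD²) = 4·0.541/(π·0.591²) = 1.972 m/s
Re = VD/ν = 1.972·0.591/1.30×10^-6 = 8.97×10^5 → turbulent
ε/D = 0.063/591 = 1.07×10^-4
Haaland: f = 0.01354
h_f = f(L/D)V²/(2g) = 0.01354·(1260/0.591)·1.972²/(2·9.81) = 5.723 m
Δp = ρg·h_f = 999.5·9.81·5.723 = 56.11 kPa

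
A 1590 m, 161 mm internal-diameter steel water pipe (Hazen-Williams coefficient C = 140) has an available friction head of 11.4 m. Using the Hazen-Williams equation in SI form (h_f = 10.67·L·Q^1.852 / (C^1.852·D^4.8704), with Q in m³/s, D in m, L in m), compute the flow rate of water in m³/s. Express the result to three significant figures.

Q ≈ 0.0222 m³/s

Rearranging: Q = [h_f·C^1.852·D^4.8704 / (10.67·L)]^(1/1.852)
Q = [11.4·140^1.852·0.161^4.8704 / (10.67·1590)]^0.540 = 0.02224 m³/s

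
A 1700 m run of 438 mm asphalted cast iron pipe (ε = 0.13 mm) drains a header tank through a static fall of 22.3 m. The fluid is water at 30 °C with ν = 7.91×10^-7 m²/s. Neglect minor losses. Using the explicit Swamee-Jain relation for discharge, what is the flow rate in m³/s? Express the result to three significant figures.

Swamee-Jain (Type II): Q = -0.965·√(gD⁵h_f/L)·ln[ε/(3.7D) + √(3.17ν²L/(gD³h_f))]
√(gD⁵h_f/L) = √(9.81·0.438⁵·22.3/1700) = 0.04555
ε/(3.7D) = 8.02×10^-5; √(3.17ν²L/(gD³h_f)) = 1.35×10^-5
Q = -0.965·0.04555·ln(9.376×10^-5) = 0.4076 m³/s
Check: V = 2.71 m/s, Re = 1.50×10^6, f = 0.01549, h_f = 22.4 m ≈ 22.3 m ✓

Q ≈ 0.408 m³/s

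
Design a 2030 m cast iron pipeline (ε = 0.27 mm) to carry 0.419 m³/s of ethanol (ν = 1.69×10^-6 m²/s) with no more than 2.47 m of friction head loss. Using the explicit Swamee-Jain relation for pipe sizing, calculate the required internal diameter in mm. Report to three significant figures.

Swamee-Jain (Type III): D = 0.66·[ε^1.25·(LQ²/(gh_f))^4.75 + ν·Q^9.4·(L/(gh_f))^5.2]^0.04
LQ²/(gh_f) = 14.71; L/(gh_f) = 83.78
Term 1 = ε^1.25·(…)^4.75 = 12.2; Term 2 = ν·Q^9.4·(…)^5.2 = 4.75
D = 0.66·(12.2 + 4.75)^0.04 = 0.7391 m = 739 mm
Check: V = 0.977 m/s, Re = 4.27×10^5, f = 0.01704, h_f = 2.28 m ≈ 2.47 m ✓

D ≈ 739 mm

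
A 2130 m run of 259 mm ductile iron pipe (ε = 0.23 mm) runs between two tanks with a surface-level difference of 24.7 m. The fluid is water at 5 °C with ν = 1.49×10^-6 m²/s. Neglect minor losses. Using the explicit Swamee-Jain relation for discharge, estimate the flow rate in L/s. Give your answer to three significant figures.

Q ≈ 90.1 L/s

Swamee-Jain (Type II): Q = -0.965·√(gD⁵h_f/L)·ln[ε/(3.7D) + √(3.17ν²L/(gD³h_f))]
√(gD⁵h_f/L) = √(9.81·0.259⁵·24.7/2130) = 0.01151
ε/(3.7D) = 2.40×10^-4; √(3.17ν²L/(gD³h_f)) = 5.97×10^-5
Q = -0.965·0.01151·ln(2.997×10^-4) = 0.09014 m³/s
Check: V = 1.71 m/s, Re = 2.97×10^5, f = 0.02028, h_f = 24.9 m ≈ 24.7 m ✓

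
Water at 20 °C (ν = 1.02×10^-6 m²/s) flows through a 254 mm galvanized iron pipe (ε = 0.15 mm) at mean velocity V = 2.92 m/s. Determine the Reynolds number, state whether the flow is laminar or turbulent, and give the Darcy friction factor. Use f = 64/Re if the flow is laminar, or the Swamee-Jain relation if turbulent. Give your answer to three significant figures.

Re ≈ 7.27×10^5; turbulent; f ≈ 0.0181

Re = VD/ν = 2.920·0.254/1.02×10^-6 = 7.27×10^5
Re > 4000 → turbulent; ε/D = 5.91×10^-4
Swamee-Jain: f = 0.01805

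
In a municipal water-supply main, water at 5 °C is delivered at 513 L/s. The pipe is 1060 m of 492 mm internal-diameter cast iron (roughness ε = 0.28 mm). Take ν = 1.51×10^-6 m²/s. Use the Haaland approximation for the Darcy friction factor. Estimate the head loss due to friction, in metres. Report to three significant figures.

h_f ≈ 14.1 m

V = 4Q/(πD²) = 4·0.513/(π·0.492²) = 2.698 m/s
Re = VD/ν = 2.698·0.492/1.51×10^-6 = 8.79×10^5 → turbulent
ε/D = 0.28/492 = 5.69×10^-4
Haaland: f = 0.01768
h_f = f(L/D)V²/(2g) = 0.01768·(1060/0.492)·2.698²/(2·9.81) = 14.14 m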